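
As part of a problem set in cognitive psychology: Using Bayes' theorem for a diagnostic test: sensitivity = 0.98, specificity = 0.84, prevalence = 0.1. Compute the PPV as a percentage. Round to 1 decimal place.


PPV = (sens * prev) / (sens * prev + (1-spec) * (1-prev))
Numerator = 0.98 * 0.1 = 0.098
P(positive and no disease) = (1 - spec) * (1 - prev) = (1 - 0.84) * (1 - 0.1) = 0.144
Denominator = 0.098 + 0.144 = 0.242
PPV = 0.098 / 0.242 = 0.404959
As percentage = 40.5


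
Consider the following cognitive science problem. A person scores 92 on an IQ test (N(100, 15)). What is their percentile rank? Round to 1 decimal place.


z = (IQ - mean) / SD
z = (92 - 100) / 15 = -0.5333
Percentile = Phi(-0.5333) * 100
Phi(-0.5333) = 0.296913
= 29.7


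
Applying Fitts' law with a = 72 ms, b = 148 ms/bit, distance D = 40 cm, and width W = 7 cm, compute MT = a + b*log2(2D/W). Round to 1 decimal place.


MT = 72 + 148 * log2(2*40/7)
2D/W = 11.428571
log2(11.428571) = 3.5146
MT = 72 + 148 * 3.5146
= 592.2 ms


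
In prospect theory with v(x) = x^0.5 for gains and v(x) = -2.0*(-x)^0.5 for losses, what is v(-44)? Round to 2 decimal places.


Since x = -44 < 0, use v(x) = -lambda*(-x)^alpha
(-x) = 44
44^0.5 = 6.6332
v(-44) = -2.0 * 6.6332
= -13.27


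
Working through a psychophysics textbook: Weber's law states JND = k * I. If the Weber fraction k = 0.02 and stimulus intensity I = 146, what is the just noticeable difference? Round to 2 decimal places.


JND = k * I
JND = 0.02 * 146
= 2.92


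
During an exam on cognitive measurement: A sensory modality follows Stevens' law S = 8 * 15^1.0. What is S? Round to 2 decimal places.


S = 8 * 15^1.0
15^1.0 = 15.0
S = 8 * 15.0
= 120.00


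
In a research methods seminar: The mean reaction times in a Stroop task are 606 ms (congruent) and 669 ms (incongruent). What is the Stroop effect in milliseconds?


Stroop effect = RT(incongruent) - RT(congruent)
= 669 - 606
= 63 ms


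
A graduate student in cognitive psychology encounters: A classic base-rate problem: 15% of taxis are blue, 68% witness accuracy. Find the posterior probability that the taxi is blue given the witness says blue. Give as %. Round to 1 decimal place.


P(blue | says blue) = P(says blue | blue)*P(blue) / [P(says blue | blue)*P(blue) + P(says blue | not blue)*P(not blue)]
Numerator = 0.68 * 0.15 = 0.102
False identification = 0.32 * 0.85 = 0.272
P = 0.102 / (0.102 + 0.272)
= 0.102 / 0.374
As percentage = 27.3


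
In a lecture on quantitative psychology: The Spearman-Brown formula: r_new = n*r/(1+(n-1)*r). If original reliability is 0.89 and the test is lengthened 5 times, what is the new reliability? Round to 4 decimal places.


r_new = n*r / (1 + (n-1)*r)
Numerator = 5 * 0.89 = 4.45
Denominator = 1 + 4 * 0.89 = 4.56
r_new = 4.45 / 4.56
= 0.9759


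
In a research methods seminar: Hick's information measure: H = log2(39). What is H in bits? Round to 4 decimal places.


H = log2(n)
H = log2(39)
= 5.2854


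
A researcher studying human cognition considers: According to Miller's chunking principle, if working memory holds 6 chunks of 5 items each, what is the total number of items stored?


Total items = chunks * items_per_chunk
= 6 * 5
= 30


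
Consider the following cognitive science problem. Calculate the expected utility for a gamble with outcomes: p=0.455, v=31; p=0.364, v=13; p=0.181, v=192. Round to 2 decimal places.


EU = sum(p_i * v_i)
0.455 * 31 = 14.105
0.364 * 13 = 4.732
0.181 * 192 = 34.752
EU = 14.105 + 4.732 + 34.752
= 53.59


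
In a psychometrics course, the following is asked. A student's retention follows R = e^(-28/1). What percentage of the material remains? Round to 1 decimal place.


R = e^(-t/S)
-t/S = -28/1 = -28.0
R = e^(-28.0) = 0.0
Percentage = 0.0 * 100
= 0.0


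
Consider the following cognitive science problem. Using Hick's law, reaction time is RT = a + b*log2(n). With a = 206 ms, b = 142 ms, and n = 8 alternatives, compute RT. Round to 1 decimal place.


RT = 206 + 142 * log2(8)
log2(8) = 3.0
RT = 206 + 142 * 3.0
= 206 + 426.0
= 632.0 ms


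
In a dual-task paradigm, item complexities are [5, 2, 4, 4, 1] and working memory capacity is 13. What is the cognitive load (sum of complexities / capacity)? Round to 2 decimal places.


Total complexity = 5 + 2 + 4 + 4 + 1 = 16
Load = total / capacity = 16 / 13
= 1.23


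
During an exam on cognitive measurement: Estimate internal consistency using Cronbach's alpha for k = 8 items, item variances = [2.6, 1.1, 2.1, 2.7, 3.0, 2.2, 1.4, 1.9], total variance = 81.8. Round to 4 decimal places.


alpha = (k/(k-1)) * (1 - sum(s_i^2)/s_total^2)
sum(item variances) = 17.0
k/(k-1) = 8/7 = 1.142857
1 - 17.0/81.8 = 1 - 0.207824 = 0.792176
alpha = 1.142857 * 0.792176
= 0.9053


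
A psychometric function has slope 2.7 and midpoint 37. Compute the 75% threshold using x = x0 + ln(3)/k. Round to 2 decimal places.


At P = 0.75: 0.75 = 1/(1 + e^(-k*(x-x0)))
Solving: e^(-k*(x-x0)) = 1/3
x = x0 + ln(3)/k
ln(3) = 1.0986
x = 37 + 1.0986/2.7
= 37 + 0.4069
= 37.41


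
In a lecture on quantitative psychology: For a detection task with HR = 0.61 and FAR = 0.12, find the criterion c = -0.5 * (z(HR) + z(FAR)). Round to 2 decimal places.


c = -0.5 * (z(HR) + z(FAR))
z(0.61) = 0.2793
z(0.12) = -1.175
c = -0.5 * (0.2793 + -1.175)
= -0.5 * -0.8957
= 0.45


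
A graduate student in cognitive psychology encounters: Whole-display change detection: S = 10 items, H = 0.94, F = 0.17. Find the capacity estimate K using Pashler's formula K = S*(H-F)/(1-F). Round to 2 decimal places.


K = S * (H - F) / (1 - F)
H - F = 0.77
1 - F = 0.83
K = 10 * 0.77 / 0.83
= 9.28


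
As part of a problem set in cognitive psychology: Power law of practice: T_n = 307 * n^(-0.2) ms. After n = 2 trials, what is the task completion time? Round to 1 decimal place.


T_n = 307 * 2^(-0.2)
2^(-0.2) = 0.870551
T_n = 307 * 0.870551
= 267.3 ms


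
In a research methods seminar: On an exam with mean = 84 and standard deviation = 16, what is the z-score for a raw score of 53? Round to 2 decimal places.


z = (X - mu) / sigma
= (53 - 84) / 16
= -31 / 16
= -1.94


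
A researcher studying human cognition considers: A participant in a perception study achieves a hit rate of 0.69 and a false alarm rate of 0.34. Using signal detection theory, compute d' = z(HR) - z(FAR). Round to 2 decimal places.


d' = z(HR) - z(FAR)
z(0.69) = 0.4959
z(0.34) = -0.4125
d' = 0.4959 - -0.4125
= 0.91


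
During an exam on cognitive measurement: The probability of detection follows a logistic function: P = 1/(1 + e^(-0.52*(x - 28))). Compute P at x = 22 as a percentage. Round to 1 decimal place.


P(x) = 1/(1 + e^(-0.52*(22 - 28)))
Exponent = -0.52 * -6 = 3.12
e^(3.12) = 22.64638
P = 1/(1 + 22.64638) = 0.04229
Percentage = 4.2


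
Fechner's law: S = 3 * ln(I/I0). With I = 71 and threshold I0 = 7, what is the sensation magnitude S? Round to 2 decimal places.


S = 3 * ln(71/7)
I/I0 = 10.142857
ln(10.142857) = 2.3168
S = 3 * 2.3168
= 6.95


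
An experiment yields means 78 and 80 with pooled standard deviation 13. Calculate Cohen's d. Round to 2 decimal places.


Cohen's d = (M1 - M2) / S_pooled
= (78 - 80) / 13
= -2 / 13
= -0.15


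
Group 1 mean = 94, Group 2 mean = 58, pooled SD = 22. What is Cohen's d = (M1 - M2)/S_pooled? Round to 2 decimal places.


Cohen's d = (M1 - M2) / S_pooled
= (94 - 58) / 22
= 36 / 22
= 1.64


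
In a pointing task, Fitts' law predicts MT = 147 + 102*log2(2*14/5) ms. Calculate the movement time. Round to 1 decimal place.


MT = 147 + 102 * log2(2*14/5)
2D/W = 5.6
log2(5.6) = 2.4854
MT = 147 + 102 * 2.4854
= 400.5 ms


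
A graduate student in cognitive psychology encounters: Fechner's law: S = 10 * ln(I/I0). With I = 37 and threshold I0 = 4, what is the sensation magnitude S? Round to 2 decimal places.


S = 10 * ln(37/4)
I/I0 = 9.25
ln(9.25) = 2.2246
S = 10 * 2.2246
= 22.25


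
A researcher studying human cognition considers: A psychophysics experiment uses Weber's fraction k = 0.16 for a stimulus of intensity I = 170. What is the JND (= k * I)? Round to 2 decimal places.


JND = k * I
JND = 0.16 * 170
= 27.20


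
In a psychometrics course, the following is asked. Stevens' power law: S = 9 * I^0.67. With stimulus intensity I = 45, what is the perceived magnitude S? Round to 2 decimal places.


S = 9 * 45^0.67
45^0.67 = 12.813
S = 9 * 12.813
= 115.32


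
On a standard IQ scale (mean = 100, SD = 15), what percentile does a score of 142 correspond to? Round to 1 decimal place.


z = (IQ - mean) / SD
z = (142 - 100) / 15 = 2.8
Percentile = Phi(2.8) * 100
Phi(2.8) = 0.997445
= 99.7


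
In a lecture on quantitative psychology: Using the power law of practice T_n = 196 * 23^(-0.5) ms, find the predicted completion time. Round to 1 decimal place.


T_n = 196 * 23^(-0.5)
23^(-0.5) = 0.208514
T_n = 196 * 0.208514
= 40.9 ms


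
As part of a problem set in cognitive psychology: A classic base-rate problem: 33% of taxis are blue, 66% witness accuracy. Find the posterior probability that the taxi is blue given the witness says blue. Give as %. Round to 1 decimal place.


P(blue | says blue) = P(says blue | blue)*P(blue) / [P(says blue | blue)*P(blue) + P(says blue | not blue)*P(not blue)]
Numerator = 0.66 * 0.33 = 0.2178
False identification = 0.34 * 0.67 = 0.2278
P = 0.2178 / (0.2178 + 0.2278)
= 0.2178 / 0.4456
As percentage = 48.9


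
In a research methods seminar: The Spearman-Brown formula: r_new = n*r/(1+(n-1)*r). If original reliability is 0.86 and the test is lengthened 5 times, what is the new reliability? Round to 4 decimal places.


r_new = n*r / (1 + (n-1)*r)
Numerator = 5 * 0.86 = 4.3
Denominator = 1 + 4 * 0.86 = 4.44
r_new = 4.3 / 4.44
= 0.9685


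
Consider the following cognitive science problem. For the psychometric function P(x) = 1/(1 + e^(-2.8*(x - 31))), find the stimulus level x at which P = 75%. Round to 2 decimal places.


At P = 0.75: 0.75 = 1/(1 + e^(-k*(x-x0)))
Solving: e^(-k*(x-x0)) = 1/3
x = x0 + ln(3)/k
ln(3) = 1.0986
x = 31 + 1.0986/2.8
= 31 + 0.3924
= 31.39


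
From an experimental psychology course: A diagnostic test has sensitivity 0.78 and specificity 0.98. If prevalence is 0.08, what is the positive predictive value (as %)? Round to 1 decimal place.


PPV = (sens * prev) / (sens * prev + (1-spec) * (1-prev))
Numerator = 0.78 * 0.08 = 0.0624
P(positive and no disease) = (1 - spec) * (1 - prev) = (1 - 0.98) * (1 - 0.08) = 0.0184
Denominator = 0.0624 + 0.0184 = 0.0808
PPV = 0.0624 / 0.0808 = 0.772277
As percentage = 77.2


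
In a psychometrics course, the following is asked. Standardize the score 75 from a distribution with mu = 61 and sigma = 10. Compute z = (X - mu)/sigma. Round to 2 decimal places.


z = (X - mu) / sigma
= (75 - 61) / 10
= 14 / 10
= 1.40


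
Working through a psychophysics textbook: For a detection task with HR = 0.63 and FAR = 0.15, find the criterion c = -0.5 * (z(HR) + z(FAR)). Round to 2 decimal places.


c = -0.5 * (z(HR) + z(FAR))
z(0.63) = 0.3319
z(0.15) = -1.0364
c = -0.5 * (0.3319 + -1.0364)
= -0.5 * -0.7045
= 0.35


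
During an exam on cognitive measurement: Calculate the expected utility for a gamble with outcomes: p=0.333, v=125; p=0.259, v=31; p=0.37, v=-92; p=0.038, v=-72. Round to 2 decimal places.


EU = sum(p_i * v_i)
0.333 * 125 = 41.625
0.259 * 31 = 8.029
0.37 * -92 = -34.04
0.038 * -72 = -2.736
EU = 41.625 + 8.029 + -34.04 + -2.736
= 12.88


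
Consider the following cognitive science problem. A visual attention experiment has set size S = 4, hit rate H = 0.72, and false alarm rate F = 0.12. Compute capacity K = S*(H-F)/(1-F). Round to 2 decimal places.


K = S * (H - F) / (1 - F)
H - F = 0.6
1 - F = 0.88
K = 4 * 0.6 / 0.88
= 2.73


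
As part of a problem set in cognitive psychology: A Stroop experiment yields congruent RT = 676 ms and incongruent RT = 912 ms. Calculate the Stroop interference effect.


Stroop effect = RT(incongruent) - RT(congruent)
= 912 - 676
= 236 ms


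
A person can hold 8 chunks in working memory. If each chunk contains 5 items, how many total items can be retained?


Total items = chunks * items_per_chunk
= 8 * 5
= 40


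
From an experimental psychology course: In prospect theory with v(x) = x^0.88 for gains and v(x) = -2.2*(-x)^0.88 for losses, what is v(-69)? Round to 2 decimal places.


Since x = -69 < 0, use v(x) = -lambda*(-x)^alpha
(-x) = 69
69^0.88 = 41.5133
v(-69) = -2.2 * 41.5133
= -91.33


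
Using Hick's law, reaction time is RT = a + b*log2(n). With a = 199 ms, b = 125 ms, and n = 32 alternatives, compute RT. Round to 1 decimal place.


RT = 199 + 125 * log2(32)
log2(32) = 5.0
RT = 199 + 125 * 5.0
= 199 + 625.0
= 824.0 ms


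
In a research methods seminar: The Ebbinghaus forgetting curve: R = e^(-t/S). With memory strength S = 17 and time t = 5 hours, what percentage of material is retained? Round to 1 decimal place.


R = e^(-t/S)
-t/S = -5/17 = -0.294118
R = e^(-0.294118) = 0.745189
Percentage = 0.745189 * 100
= 74.5


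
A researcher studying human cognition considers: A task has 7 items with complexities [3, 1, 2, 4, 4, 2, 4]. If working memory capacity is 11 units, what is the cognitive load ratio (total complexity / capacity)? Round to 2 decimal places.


Total complexity = 3 + 1 + 2 + 4 + 4 + 2 + 4 = 20
Load = total / capacity = 20 / 11
= 1.82


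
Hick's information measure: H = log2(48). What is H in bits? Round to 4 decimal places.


H = log2(n)
H = log2(48)
= 5.5850


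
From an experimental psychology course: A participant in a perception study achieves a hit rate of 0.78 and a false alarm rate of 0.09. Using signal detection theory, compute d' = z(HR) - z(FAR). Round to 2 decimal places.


d' = z(HR) - z(FAR)
z(0.78) = 0.7722
z(0.09) = -1.3408
d' = 0.7722 - -1.3408
= 2.11


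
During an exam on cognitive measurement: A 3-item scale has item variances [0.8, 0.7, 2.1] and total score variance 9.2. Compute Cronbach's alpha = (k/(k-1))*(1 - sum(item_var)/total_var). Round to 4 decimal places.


alpha = (k/(k-1)) * (1 - sum(s_i^2)/s_total^2)
sum(item variances) = 3.6
k/(k-1) = 3/2 = 1.5
1 - 3.6/9.2 = 1 - 0.391304 = 0.608696
alpha = 1.5 * 0.608696
= 0.9130


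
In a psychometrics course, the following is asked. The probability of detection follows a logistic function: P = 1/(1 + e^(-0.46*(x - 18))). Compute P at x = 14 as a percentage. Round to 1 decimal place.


P(x) = 1/(1 + e^(-0.46*(14 - 18)))
Exponent = -0.46 * -4 = 1.84
e^(1.84) = 6.296538
P = 1/(1 + 6.296538) = 0.137051
Percentage = 13.7


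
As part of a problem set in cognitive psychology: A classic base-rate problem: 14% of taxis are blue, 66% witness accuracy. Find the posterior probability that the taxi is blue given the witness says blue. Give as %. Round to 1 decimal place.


P(blue | says blue) = P(says blue | blue)*P(blue) / [P(says blue | blue)*P(blue) + P(says blue | not blue)*P(not blue)]
Numerator = 0.66 * 0.14 = 0.0924
False identification = 0.34 * 0.86 = 0.2924
P = 0.0924 / (0.0924 + 0.2924)
= 0.0924 / 0.3848
As percentage = 24.0


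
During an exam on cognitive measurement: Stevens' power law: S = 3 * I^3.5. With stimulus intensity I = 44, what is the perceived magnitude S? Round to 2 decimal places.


S = 3 * 44^3.5
44^3.5 = 565046.7323
S = 3 * 565046.7323
= 1695140.20


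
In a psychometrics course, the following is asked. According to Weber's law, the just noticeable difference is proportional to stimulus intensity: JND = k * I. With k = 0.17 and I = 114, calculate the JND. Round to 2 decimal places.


JND = k * I
JND = 0.17 * 114
= 19.38


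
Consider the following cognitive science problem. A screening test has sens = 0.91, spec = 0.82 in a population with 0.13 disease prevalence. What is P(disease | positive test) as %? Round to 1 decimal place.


PPV = (sens * prev) / (sens * prev + (1-spec) * (1-prev))
Numerator = 0.91 * 0.13 = 0.1183
P(positive and no disease) = (1 - spec) * (1 - prev) = (1 - 0.82) * (1 - 0.13) = 0.1566
Denominator = 0.1183 + 0.1566 = 0.2749
PPV = 0.1183 / 0.2749 = 0.430338
As percentage = 43.0


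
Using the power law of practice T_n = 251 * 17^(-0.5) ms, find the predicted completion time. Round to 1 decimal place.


T_n = 251 * 17^(-0.5)
17^(-0.5) = 0.242536
T_n = 251 * 0.242536
= 60.9 ms


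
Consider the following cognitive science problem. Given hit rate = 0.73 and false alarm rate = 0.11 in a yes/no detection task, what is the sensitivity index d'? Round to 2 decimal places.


d' = z(HR) - z(FAR)
z(0.73) = 0.6128
z(0.11) = -1.2265
d' = 0.6128 - -1.2265
= 1.84


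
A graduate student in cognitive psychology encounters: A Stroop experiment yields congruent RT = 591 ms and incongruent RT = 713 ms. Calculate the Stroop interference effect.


Stroop effect = RT(incongruent) - RT(congruent)
= 713 - 591
= 122 ms


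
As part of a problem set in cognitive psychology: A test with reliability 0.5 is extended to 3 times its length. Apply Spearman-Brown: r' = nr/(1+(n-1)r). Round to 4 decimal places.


r_new = n*r / (1 + (n-1)*r)
Numerator = 3 * 0.5 = 1.5
Denominator = 1 + 2 * 0.5 = 2.0
r_new = 1.5 / 2.0
= 0.7500


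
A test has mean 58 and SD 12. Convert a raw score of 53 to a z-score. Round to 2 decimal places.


z = (X - mu) / sigma
= (53 - 58) / 12
= -5 / 12
= -0.42


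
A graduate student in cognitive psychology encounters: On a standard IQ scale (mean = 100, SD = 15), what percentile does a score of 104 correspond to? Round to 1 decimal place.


z = (IQ - mean) / SD
z = (104 - 100) / 15 = 0.2667
Percentile = Phi(0.2667) * 100
Phi(0.2667) = 0.60515
= 60.5


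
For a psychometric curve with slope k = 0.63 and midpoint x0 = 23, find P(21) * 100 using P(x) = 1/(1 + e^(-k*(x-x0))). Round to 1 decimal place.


P(x) = 1/(1 + e^(-0.63*(21 - 23)))
Exponent = -0.63 * -2 = 1.26
e^(1.26) = 3.525421
P = 1/(1 + 3.525421) = 0.220974
Percentage = 22.1


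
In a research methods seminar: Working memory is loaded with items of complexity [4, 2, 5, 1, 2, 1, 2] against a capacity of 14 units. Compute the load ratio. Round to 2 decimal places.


Total complexity = 4 + 2 + 5 + 1 + 2 + 1 + 2 = 17
Load = total / capacity = 17 / 14
= 1.21


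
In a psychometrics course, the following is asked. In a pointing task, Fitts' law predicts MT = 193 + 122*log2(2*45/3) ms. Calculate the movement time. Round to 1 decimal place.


MT = 193 + 122 * log2(2*45/3)
2D/W = 30.0
log2(30.0) = 4.9069
MT = 193 + 122 * 4.9069
= 791.6 ms


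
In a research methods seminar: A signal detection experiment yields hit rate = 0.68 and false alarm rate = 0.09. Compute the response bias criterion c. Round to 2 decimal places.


c = -0.5 * (z(HR) + z(FAR))
z(0.68) = 0.4677
z(0.09) = -1.3408
c = -0.5 * (0.4677 + -1.3408)
= -0.5 * -0.8731
= 0.44


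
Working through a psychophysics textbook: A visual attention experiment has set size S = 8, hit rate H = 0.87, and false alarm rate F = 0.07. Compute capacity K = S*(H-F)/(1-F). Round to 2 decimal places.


K = S * (H - F) / (1 - F)
H - F = 0.8
1 - F = 0.93
K = 8 * 0.8 / 0.93
= 6.88


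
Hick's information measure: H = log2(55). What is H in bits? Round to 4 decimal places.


H = log2(n)
H = log2(55)
= 5.7814


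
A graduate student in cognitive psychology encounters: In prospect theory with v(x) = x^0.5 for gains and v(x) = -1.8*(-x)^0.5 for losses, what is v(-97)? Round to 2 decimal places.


Since x = -97 < 0, use v(x) = -lambda*(-x)^alpha
(-x) = 97
97^0.5 = 9.8489
v(-97) = -1.8 * 9.8489
= -17.73


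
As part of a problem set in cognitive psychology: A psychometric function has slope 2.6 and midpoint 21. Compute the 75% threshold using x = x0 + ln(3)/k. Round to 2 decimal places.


At P = 0.75: 0.75 = 1/(1 + e^(-k*(x-x0)))
Solving: e^(-k*(x-x0)) = 1/3
x = x0 + ln(3)/k
ln(3) = 1.0986
x = 21 + 1.0986/2.6
= 21 + 0.4225
= 21.42


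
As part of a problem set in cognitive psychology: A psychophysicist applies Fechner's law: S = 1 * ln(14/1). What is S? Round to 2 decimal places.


S = 1 * ln(14/1)
I/I0 = 14.0
ln(14.0) = 2.6391
S = 1 * 2.6391
= 2.64


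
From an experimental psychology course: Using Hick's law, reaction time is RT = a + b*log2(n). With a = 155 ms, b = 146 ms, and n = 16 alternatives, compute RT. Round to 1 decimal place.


RT = 155 + 146 * log2(16)
log2(16) = 4.0
RT = 155 + 146 * 4.0
= 155 + 584.0
= 739.0 ms


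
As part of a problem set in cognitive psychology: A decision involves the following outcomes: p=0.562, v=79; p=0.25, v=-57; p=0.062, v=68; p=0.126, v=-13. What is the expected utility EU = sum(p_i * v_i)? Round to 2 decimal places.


EU = sum(p_i * v_i)
0.562 * 79 = 44.398
0.25 * -57 = -14.25
0.062 * 68 = 4.216
0.126 * -13 = -1.638
EU = 44.398 + -14.25 + 4.216 + -1.638
= 32.73


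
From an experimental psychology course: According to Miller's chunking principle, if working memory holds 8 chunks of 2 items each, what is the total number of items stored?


Total items = chunks * items_per_chunk
= 8 * 2
= 16


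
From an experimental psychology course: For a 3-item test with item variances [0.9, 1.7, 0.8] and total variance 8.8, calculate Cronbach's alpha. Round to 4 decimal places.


alpha = (k/(k-1)) * (1 - sum(s_i^2)/s_total^2)
sum(item variances) = 3.4
k/(k-1) = 3/2 = 1.5
1 - 3.4/8.8 = 1 - 0.386364 = 0.613636
alpha = 1.5 * 0.613636
= 0.9205


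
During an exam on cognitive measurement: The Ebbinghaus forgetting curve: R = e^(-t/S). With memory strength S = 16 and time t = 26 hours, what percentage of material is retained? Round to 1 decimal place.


R = e^(-t/S)
-t/S = -26/16 = -1.625
R = e^(-1.625) = 0.196912
Percentage = 0.196912 * 100
= 19.7


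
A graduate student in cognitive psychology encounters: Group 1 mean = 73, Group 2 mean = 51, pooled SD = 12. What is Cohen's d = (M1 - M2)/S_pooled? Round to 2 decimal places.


Cohen's d = (M1 - M2) / S_pooled
= (73 - 51) / 12
= 22 / 12
= 1.83


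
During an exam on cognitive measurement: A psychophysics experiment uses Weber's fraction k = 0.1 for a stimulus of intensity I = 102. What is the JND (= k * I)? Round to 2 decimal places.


JND = k * I
JND = 0.1 * 102
= 10.20


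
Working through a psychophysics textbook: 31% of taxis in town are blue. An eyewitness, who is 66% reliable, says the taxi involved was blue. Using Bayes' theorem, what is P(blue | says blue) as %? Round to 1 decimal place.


P(blue | says blue) = P(says blue | blue)*P(blue) / [P(says blue | blue)*P(blue) + P(says blue | not blue)*P(not blue)]
Numerator = 0.66 * 0.31 = 0.2046
False identification = 0.34 * 0.69 = 0.2346
P = 0.2046 / (0.2046 + 0.2346)
= 0.2046 / 0.4392
As percentage = 46.6


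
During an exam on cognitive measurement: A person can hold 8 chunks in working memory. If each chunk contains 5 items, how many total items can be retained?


Total items = chunks * items_per_chunk
= 8 * 5
= 40


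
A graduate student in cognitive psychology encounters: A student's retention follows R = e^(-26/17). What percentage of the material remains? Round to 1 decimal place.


R = e^(-t/S)
-t/S = -26/17 = -1.529412
R = e^(-1.529412) = 0.216663
Percentage = 0.216663 * 100
= 21.7


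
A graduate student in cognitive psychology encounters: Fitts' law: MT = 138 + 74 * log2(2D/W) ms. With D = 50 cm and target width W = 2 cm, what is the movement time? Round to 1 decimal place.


MT = 138 + 74 * log2(2*50/2)
2D/W = 50.0
log2(50.0) = 5.6439
MT = 138 + 74 * 5.6439
= 555.6 ms


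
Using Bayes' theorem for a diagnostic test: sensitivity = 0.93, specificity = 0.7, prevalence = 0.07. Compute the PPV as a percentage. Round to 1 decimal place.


PPV = (sens * prev) / (sens * prev + (1-spec) * (1-prev))
Numerator = 0.93 * 0.07 = 0.0651
P(positive and no disease) = (1 - spec) * (1 - prev) = (1 - 0.7) * (1 - 0.07) = 0.279
Denominator = 0.0651 + 0.279 = 0.3441
PPV = 0.0651 / 0.3441 = 0.189189
As percentage = 18.9


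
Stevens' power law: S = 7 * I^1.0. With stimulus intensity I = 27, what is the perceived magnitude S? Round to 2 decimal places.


S = 7 * 27^1.0
27^1.0 = 27.0
S = 7 * 27.0
= 189.00


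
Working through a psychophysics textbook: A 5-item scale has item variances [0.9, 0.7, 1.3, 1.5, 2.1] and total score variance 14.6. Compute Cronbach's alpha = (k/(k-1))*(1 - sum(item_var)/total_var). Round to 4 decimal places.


alpha = (k/(k-1)) * (1 - sum(s_i^2)/s_total^2)
sum(item variances) = 6.5
k/(k-1) = 5/4 = 1.25
1 - 6.5/14.6 = 1 - 0.445205 = 0.554795
alpha = 1.25 * 0.554795
= 0.6935


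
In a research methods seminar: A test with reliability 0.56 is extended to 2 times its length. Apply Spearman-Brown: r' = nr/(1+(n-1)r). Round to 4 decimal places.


r_new = n*r / (1 + (n-1)*r)
Numerator = 2 * 0.56 = 1.12
Denominator = 1 + 1 * 0.56 = 1.56
r_new = 1.12 / 1.56
= 0.7179


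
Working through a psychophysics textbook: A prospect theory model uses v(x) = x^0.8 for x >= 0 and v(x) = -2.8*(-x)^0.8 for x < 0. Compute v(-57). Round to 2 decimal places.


Since x = -57 < 0, use v(x) = -lambda*(-x)^alpha
(-x) = 57
57^0.8 = 25.3922
v(-57) = -2.8 * 25.3922
= -71.10


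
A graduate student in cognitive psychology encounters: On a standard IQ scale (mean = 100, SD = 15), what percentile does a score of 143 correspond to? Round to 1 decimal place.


z = (IQ - mean) / SD
z = (143 - 100) / 15 = 2.8667
Percentile = Phi(2.8667) * 100
Phi(2.8667) = 0.997926
= 99.8


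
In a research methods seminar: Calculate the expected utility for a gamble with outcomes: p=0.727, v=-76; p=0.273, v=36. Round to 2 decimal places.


EU = sum(p_i * v_i)
0.727 * -76 = -55.252
0.273 * 36 = 9.828
EU = -55.252 + 9.828
= -45.42


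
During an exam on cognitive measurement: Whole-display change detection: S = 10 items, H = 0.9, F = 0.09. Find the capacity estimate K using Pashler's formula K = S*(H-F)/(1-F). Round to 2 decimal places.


K = S * (H - F) / (1 - F)
H - F = 0.81
1 - F = 0.91
K = 10 * 0.81 / 0.91
= 8.90


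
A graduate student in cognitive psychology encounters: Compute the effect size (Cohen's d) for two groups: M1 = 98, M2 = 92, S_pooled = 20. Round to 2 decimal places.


Cohen's d = (M1 - M2) / S_pooled
= (98 - 92) / 20
= 6 / 20
= 0.30


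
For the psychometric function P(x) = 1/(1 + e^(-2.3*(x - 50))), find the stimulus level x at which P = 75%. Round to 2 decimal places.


At P = 0.75: 0.75 = 1/(1 + e^(-k*(x-x0)))
Solving: e^(-k*(x-x0)) = 1/3
x = x0 + ln(3)/k
ln(3) = 1.0986
x = 50 + 1.0986/2.3
= 50 + 0.4777
= 50.48


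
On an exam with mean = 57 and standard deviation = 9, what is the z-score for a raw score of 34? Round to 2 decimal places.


z = (X - mu) / sigma
= (34 - 57) / 9
= -23 / 9
= -2.56


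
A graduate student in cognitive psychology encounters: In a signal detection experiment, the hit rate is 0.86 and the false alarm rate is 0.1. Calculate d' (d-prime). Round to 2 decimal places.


d' = z(HR) - z(FAR)
z(0.86) = 1.0803
z(0.1) = -1.2816
d' = 1.0803 - -1.2816
= 2.36


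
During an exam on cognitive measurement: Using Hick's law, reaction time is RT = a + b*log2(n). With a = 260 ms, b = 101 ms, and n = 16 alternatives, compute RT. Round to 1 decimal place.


RT = 260 + 101 * log2(16)
log2(16) = 4.0
RT = 260 + 101 * 4.0
= 260 + 404.0
= 664.0 ms


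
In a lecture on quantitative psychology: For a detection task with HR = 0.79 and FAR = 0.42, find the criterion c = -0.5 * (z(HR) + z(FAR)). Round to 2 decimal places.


c = -0.5 * (z(HR) + z(FAR))
z(0.79) = 0.8064
z(0.42) = -0.2019
c = -0.5 * (0.8064 + -0.2019)
= -0.5 * 0.6045
= -0.30


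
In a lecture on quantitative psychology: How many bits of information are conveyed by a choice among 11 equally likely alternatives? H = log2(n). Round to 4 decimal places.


H = log2(n)
H = log2(11)
= 3.4594


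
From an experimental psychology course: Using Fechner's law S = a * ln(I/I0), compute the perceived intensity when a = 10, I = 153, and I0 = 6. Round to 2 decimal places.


S = 10 * ln(153/6)
I/I0 = 25.5
ln(25.5) = 3.2387
S = 10 * 3.2387
= 32.39


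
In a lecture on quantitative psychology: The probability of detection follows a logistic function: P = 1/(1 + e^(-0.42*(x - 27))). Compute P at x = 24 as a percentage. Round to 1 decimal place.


P(x) = 1/(1 + e^(-0.42*(24 - 27)))
Exponent = -0.42 * -3 = 1.26
e^(1.26) = 3.525421
P = 1/(1 + 3.525421) = 0.220974
Percentage = 22.1


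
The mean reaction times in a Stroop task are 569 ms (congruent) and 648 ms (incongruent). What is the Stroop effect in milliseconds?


Stroop effect = RT(incongruent) - RT(congruent)
= 648 - 569
= 79 ms


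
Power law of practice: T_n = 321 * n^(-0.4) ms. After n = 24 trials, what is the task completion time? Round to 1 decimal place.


T_n = 321 * 24^(-0.4)
24^(-0.4) = 0.280489
T_n = 321 * 0.280489
= 90.0 ms


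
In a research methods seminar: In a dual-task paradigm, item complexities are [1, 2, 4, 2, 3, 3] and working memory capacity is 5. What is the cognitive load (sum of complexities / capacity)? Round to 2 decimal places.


Total complexity = 1 + 2 + 4 + 2 + 3 + 3 = 15
Load = total / capacity = 15 / 5
= 3.00


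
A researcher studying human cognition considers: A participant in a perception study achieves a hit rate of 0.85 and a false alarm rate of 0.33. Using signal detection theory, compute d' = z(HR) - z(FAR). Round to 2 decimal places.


d' = z(HR) - z(FAR)
z(0.85) = 1.0364
z(0.33) = -0.4399
d' = 1.0364 - -0.4399
= 1.48


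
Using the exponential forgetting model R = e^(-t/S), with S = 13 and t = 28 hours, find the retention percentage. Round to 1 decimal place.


R = e^(-t/S)
-t/S = -28/13 = -2.153846
R = e^(-2.153846) = 0.116037
Percentage = 0.116037 * 100
= 11.6


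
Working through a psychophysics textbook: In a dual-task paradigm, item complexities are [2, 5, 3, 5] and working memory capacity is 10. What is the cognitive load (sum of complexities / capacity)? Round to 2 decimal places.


Total complexity = 2 + 5 + 3 + 5 = 15
Load = total / capacity = 15 / 10
= 1.50


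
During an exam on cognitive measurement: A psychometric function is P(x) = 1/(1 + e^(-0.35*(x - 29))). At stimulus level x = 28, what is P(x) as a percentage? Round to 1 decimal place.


P(x) = 1/(1 + e^(-0.35*(28 - 29)))
Exponent = -0.35 * -1 = 0.35
e^(0.35) = 1.419068
P = 1/(1 + 1.419068) = 0.413382
Percentage = 41.3


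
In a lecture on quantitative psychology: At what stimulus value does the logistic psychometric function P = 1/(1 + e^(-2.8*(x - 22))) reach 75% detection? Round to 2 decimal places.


At P = 0.75: 0.75 = 1/(1 + e^(-k*(x-x0)))
Solving: e^(-k*(x-x0)) = 1/3
x = x0 + ln(3)/k
ln(3) = 1.0986
x = 22 + 1.0986/2.8
= 22 + 0.3924
= 22.39


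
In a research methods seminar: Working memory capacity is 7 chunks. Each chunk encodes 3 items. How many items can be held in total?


Total items = chunks * items_per_chunk
= 7 * 3
= 21


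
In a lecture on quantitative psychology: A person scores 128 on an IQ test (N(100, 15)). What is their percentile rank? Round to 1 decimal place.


z = (IQ - mean) / SD
z = (128 - 100) / 15 = 1.8667
Percentile = Phi(1.8667) * 100
Phi(1.8667) = 0.969028
= 96.9


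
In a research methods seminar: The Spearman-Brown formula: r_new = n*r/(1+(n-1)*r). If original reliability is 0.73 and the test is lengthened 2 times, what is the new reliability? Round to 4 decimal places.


r_new = n*r / (1 + (n-1)*r)
Numerator = 2 * 0.73 = 1.46
Denominator = 1 + 1 * 0.73 = 1.73
r_new = 1.46 / 1.73
= 0.8439


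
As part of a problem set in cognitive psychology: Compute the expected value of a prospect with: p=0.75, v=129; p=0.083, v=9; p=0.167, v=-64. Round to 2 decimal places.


EU = sum(p_i * v_i)
0.75 * 129 = 96.75
0.083 * 9 = 0.747
0.167 * -64 = -10.688
EU = 96.75 + 0.747 + -10.688
= 86.81


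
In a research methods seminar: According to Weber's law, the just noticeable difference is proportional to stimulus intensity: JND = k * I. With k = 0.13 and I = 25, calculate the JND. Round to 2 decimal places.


JND = k * I
JND = 0.13 * 25
= 3.25


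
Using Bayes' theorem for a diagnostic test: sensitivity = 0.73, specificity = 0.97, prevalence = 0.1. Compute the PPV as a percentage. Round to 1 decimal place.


PPV = (sens * prev) / (sens * prev + (1-spec) * (1-prev))
Numerator = 0.73 * 0.1 = 0.073
P(positive and no disease) = (1 - spec) * (1 - prev) = (1 - 0.97) * (1 - 0.1) = 0.027
Denominator = 0.073 + 0.027 = 0.1
PPV = 0.073 / 0.1 = 0.73
As percentage = 73.0


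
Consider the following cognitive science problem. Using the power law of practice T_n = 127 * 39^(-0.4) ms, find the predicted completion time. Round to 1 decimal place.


T_n = 127 * 39^(-0.4)
39^(-0.4) = 0.23098
T_n = 127 * 0.23098
= 29.3 ms


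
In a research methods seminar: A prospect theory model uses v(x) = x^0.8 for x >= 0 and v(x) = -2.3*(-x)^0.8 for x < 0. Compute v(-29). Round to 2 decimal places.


Since x = -29 < 0, use v(x) = -lambda*(-x)^alpha
(-x) = 29
29^0.8 = 14.7883
v(-29) = -2.3 * 14.7883
= -34.01


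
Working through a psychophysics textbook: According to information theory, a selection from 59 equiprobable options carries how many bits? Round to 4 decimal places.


H = log2(n)
H = log2(59)
= 5.8826


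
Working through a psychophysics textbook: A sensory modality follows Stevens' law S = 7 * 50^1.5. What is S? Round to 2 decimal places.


S = 7 * 50^1.5
50^1.5 = 353.5534
S = 7 * 353.5534
= 2474.87


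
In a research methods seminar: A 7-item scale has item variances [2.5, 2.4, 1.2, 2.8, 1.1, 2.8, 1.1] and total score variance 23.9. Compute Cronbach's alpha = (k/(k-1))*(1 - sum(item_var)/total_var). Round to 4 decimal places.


alpha = (k/(k-1)) * (1 - sum(s_i^2)/s_total^2)
sum(item variances) = 13.9
k/(k-1) = 7/6 = 1.166667
1 - 13.9/23.9 = 1 - 0.58159 = 0.41841
alpha = 1.166667 * 0.41841
= 0.4881


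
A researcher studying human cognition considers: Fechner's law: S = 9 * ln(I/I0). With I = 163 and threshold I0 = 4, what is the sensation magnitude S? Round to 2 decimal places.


S = 9 * ln(163/4)
I/I0 = 40.75
ln(40.75) = 3.7075
S = 9 * 3.7075
= 33.37


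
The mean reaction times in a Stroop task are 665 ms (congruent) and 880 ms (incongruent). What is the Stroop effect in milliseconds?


Stroop effect = RT(incongruent) - RT(congruent)
= 880 - 665
= 215 ms


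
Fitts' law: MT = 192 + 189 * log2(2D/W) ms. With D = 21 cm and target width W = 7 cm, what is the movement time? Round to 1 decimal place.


MT = 192 + 189 * log2(2*21/7)
2D/W = 6.0
log2(6.0) = 2.585
MT = 192 + 189 * 2.585
= 680.6 ms


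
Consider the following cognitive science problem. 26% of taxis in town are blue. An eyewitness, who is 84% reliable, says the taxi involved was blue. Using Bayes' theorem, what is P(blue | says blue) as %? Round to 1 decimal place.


P(blue | says blue) = P(says blue | blue)*P(blue) / [P(says blue | blue)*P(blue) + P(says blue | not blue)*P(not blue)]
Numerator = 0.84 * 0.26 = 0.2184
False identification = 0.16 * 0.74 = 0.1184
P = 0.2184 / (0.2184 + 0.1184)
= 0.2184 / 0.3368
As percentage = 64.8


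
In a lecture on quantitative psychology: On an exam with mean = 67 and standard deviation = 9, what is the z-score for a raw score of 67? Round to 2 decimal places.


z = (X - mu) / sigma
= (67 - 67) / 9
= 0 / 9
= 0.00


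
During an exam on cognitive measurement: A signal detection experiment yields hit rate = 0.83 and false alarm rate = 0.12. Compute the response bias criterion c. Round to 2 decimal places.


c = -0.5 * (z(HR) + z(FAR))
z(0.83) = 0.9542
z(0.12) = -1.175
c = -0.5 * (0.9542 + -1.175)
= -0.5 * -0.2208
= 0.11


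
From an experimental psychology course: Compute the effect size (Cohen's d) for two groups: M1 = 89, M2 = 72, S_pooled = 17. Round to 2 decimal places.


Cohen's d = (M1 - M2) / S_pooled
= (89 - 72) / 17
= 17 / 17
= 1.00


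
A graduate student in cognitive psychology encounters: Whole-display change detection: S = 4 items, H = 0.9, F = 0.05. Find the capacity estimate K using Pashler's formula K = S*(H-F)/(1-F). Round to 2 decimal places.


K = S * (H - F) / (1 - F)
H - F = 0.85
1 - F = 0.95
K = 4 * 0.85 / 0.95
= 3.58


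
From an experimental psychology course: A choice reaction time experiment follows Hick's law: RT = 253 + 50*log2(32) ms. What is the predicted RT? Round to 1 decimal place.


RT = 253 + 50 * log2(32)
log2(32) = 5.0
RT = 253 + 50 * 5.0
= 253 + 250.0
= 503.0 ms


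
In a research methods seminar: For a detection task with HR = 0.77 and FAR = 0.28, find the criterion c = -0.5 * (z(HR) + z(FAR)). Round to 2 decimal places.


c = -0.5 * (z(HR) + z(FAR))
z(0.77) = 0.7388
z(0.28) = -0.5828
c = -0.5 * (0.7388 + -0.5828)
= -0.5 * 0.156
= -0.08


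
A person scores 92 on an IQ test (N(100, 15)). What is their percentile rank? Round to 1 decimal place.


z = (IQ - mean) / SD
z = (92 - 100) / 15 = -0.5333
Percentile = Phi(-0.5333) * 100
Phi(-0.5333) = 0.296913
= 29.7


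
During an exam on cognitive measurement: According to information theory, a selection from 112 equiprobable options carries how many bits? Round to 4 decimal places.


H = log2(n)
H = log2(112)
= 6.8074


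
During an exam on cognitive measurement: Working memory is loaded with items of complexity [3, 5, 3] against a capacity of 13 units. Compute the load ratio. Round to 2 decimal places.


Total complexity = 3 + 5 + 3 = 11
Load = total / capacity = 11 / 13
= 0.85


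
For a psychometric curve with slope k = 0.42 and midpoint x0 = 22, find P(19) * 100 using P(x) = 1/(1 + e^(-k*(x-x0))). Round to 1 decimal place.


P(x) = 1/(1 + e^(-0.42*(19 - 22)))
Exponent = -0.42 * -3 = 1.26
e^(1.26) = 3.525421
P = 1/(1 + 3.525421) = 0.220974
Percentage = 22.1


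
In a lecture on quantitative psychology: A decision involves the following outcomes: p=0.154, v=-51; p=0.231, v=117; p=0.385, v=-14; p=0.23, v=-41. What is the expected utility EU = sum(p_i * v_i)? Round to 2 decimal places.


EU = sum(p_i * v_i)
0.154 * -51 = -7.854
0.231 * 117 = 27.027
0.385 * -14 = -5.39
0.23 * -41 = -9.43
EU = -7.854 + 27.027 + -5.39 + -9.43
= 4.35


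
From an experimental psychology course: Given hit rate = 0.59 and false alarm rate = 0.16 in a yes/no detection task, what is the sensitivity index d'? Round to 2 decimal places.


d' = z(HR) - z(FAR)
z(0.59) = 0.2275
z(0.16) = -0.9945
d' = 0.2275 - -0.9945
= 1.22


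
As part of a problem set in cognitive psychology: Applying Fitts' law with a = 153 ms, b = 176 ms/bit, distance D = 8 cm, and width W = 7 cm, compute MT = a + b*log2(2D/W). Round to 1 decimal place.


MT = 153 + 176 * log2(2*8/7)
2D/W = 2.285714
log2(2.285714) = 1.1926
MT = 153 + 176 * 1.1926
= 362.9 ms


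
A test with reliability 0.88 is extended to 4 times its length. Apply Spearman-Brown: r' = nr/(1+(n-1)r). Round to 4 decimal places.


r_new = n*r / (1 + (n-1)*r)
Numerator = 4 * 0.88 = 3.52
Denominator = 1 + 3 * 0.88 = 3.64
r_new = 3.52 / 3.64
= 0.9670


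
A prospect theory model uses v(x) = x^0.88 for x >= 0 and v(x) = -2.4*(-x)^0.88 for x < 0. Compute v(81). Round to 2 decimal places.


Since x = 81 >= 0, use v(x) = x^0.88
81^0.88 = 47.8043
v(81) = 47.80


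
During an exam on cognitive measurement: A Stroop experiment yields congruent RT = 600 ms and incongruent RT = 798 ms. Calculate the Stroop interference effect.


Stroop effect = RT(incongruent) - RT(congruent)
= 798 - 600
= 198 ms


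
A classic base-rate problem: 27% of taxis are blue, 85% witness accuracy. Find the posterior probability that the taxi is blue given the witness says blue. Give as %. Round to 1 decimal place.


P(blue | says blue) = P(says blue | blue)*P(blue) / [P(says blue | blue)*P(blue) + P(says blue | not blue)*P(not blue)]
Numerator = 0.85 * 0.27 = 0.2295
False identification = 0.15 * 0.73 = 0.1095
P = 0.2295 / (0.2295 + 0.1095)
= 0.2295 / 0.339
As percentage = 67.7
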